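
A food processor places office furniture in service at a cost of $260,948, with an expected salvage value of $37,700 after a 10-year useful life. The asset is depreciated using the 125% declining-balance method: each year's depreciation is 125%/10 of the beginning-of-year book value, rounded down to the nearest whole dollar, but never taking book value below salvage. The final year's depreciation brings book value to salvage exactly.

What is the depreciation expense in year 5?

$19,120

Depreciable base = $260,948 − $37,700 = $223,248.
Year 1: ⌊$260,948 × 125%/10⌋ = $32,618. Book value $228,330.
Year 2: ⌊$228,330 × 125%/10⌋ = $28,541. Book value $199,789.
Year 3: ⌊$199,789 × 125%/10⌋ = $24,973. Book value $174,816.
Year 4: ⌊$174,816 × 125%/10⌋ = $21,852. Book value $152,964.
Year 5: ⌊$152,964 × 125%/10⌋ = $19,120. Book value $133,844.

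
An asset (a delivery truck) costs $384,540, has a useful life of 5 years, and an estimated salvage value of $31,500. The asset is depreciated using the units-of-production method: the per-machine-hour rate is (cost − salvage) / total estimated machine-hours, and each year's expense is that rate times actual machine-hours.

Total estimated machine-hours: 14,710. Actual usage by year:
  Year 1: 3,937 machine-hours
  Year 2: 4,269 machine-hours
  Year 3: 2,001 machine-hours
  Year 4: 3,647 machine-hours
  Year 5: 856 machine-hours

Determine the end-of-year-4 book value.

Depreciable base = $384,540 − $31,500 = $353,040.
Rate = $353,040 / 14,710 machine-hours = $24 per machine-hour.
Year 1: 3,937 × $24 = $94,488. Book value $290,052.
Year 2: 4,269 × $24 = $102,456. Book value $187,596.
Year 3: 2,001 × $24 = $48,024. Book value $139,572.
Year 4: 3,647 × $24 = $87,528. Book value $52,044.

$52,044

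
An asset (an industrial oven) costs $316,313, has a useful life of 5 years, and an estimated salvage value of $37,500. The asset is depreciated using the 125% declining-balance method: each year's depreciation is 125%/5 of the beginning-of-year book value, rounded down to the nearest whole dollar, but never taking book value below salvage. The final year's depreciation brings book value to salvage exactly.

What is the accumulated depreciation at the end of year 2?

Depreciable base = $316,313 − $37,500 = $278,813.
Year 1: ⌊$316,313 × 125%/5⌋ = $79,078. Book value $237,235.
Year 2: ⌊$237,235 × 125%/5⌋ = $59,308. Book value $177,927.
Accumulated through year 2 = $316,313 − $177,927 = $138,386.

$138,386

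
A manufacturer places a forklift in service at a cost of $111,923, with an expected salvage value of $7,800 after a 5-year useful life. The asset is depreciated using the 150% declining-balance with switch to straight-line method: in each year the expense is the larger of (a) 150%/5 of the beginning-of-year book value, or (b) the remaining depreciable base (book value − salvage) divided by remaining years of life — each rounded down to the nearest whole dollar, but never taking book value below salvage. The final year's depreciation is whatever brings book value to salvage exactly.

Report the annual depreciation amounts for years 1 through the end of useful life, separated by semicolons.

Depreciable base = $111,923 − $7,800 = $104,123.
Year 1: DB = ⌊$111,923 × 150%/5⌋ = $33,576; SL = ⌊$104,123/5⌋ = $20,824 → take DB $33,576. Book value $78,347.
Year 2: DB = ⌊$78,347 × 150%/5⌋ = $23,504; SL = ⌊$70,547/4⌋ = $17,636 → take DB $23,504. Book value $54,843.
Year 3: DB = ⌊$54,843 × 150%/5⌋ = $16,452; SL = ⌊$47,043/3⌋ = $15,681 → take DB $16,452. Book value $38,391.
Year 4: DB = ⌊$38,391 × 150%/5⌋ = $11,517; SL = ⌊$30,591/2⌋ = $15,295 → take SL $15,295. Book value $23,096.
Year 5 (final): $23,096 − $7,800 = $15,296. Book value $7,800.

$33,576; $23,504; $16,452; $15,295; $15,296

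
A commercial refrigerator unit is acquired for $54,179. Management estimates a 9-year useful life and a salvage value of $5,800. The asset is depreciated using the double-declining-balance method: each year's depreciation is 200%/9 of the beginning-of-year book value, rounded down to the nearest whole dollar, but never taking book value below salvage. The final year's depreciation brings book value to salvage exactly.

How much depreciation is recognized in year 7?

Depreciable base = $54,179 − $5,800 = $48,379.
Year 1: ⌊$54,179 × 200%/9⌋ = $12,039. Book value $42,140.
Year 2: ⌊$42,140 × 200%/9⌋ = $9,364. Book value $32,776.
Year 3: ⌊$32,776 × 200%/9⌋ = $7,283. Book value $25,493.
Year 4: ⌊$25,493 × 200%/9⌋ = $5,665. Book value $19,828.
Year 5: ⌊$19,828 × 200%/9⌋ = $4,406. Book value $15,422.
Year 6: ⌊$15,422 × 200%/9⌋ = $3,427. Book value $11,995.
Year 7: ⌊$11,995 × 200%/9⌋ = $2,665. Book value $9,330.

$2,665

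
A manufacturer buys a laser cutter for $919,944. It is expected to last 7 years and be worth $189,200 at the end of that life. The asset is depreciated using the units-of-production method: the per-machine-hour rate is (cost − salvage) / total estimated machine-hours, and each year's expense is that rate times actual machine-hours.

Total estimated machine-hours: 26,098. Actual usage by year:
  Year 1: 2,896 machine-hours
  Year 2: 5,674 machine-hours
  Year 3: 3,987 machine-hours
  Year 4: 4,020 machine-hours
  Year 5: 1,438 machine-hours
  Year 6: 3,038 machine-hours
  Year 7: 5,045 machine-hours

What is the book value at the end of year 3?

Depreciable base = $919,944 − $189,200 = $730,744.
Rate = $730,744 / 26,098 machine-hours = $28 per machine-hour.
Year 1: 2,896 × $28 = $81,088. Book value $838,856.
Year 2: 5,674 × $28 = $158,872. Book value $679,984.
Year 3: 3,987 × $28 = $111,636. Book value $568,348.

$568,348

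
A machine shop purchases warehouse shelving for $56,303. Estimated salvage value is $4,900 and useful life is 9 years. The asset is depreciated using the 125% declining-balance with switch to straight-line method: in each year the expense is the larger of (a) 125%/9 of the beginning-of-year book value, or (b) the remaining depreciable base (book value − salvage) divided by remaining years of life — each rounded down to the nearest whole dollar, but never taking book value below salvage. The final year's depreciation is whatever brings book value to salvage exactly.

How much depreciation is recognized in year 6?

Depreciable base = $56,303 − $4,900 = $51,403.
Year 1: DB = ⌊$56,303 × 125%/9⌋ = $7,819; SL = ⌊$51,403/9⌋ = $5,711 → take DB $7,819. Book value $48,484.
Year 2: DB = ⌊$48,484 × 125%/9⌋ = $6,733; SL = ⌊$43,584/8⌋ = $5,448 → take DB $6,733. Book value $41,751.
Year 3: DB = ⌊$41,751 × 125%/9⌋ = $5,798; SL = ⌊$36,851/7⌋ = $5,264 → take DB $5,798. Book value $35,953.
Year 4: DB = ⌊$35,953 × 125%/9⌋ = $4,993; SL = ⌊$31,053/6⌋ = $5,175 → take SL $5,175. Book value $30,778.
Year 5: DB = ⌊$30,778 × 125%/9⌋ = $4,274; SL = ⌊$25,878/5⌋ = $5,175 → take SL $5,175. Book value $25,603.
Year 6: DB = ⌊$25,603 × 125%/9⌋ = $3,555; SL = ⌊$20,703/4⌋ = $5,175 → take SL $5,175. Book value $20,428.

$5,175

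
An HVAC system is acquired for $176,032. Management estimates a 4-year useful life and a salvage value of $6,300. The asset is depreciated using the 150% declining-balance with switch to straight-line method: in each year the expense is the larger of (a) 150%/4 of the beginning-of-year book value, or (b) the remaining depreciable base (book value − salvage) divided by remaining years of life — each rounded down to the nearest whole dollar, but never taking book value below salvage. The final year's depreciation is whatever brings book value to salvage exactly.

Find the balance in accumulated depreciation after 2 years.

$107,269

Depreciable base = $176,032 − $6,300 = $169,732.
Year 1: DB = ⌊$176,032 × 150%/4⌋ = $66,012; SL = ⌊$169,732/4⌋ = $42,433 → take DB $66,012. Book value $110,020.
Year 2: DB = ⌊$110,020 × 150%/4⌋ = $41,257; SL = ⌊$103,720/3⌋ = $34,573 → take DB $41,257. Book value $68,763.
Accumulated through year 2 = $176,032 − $68,763 = $107,269.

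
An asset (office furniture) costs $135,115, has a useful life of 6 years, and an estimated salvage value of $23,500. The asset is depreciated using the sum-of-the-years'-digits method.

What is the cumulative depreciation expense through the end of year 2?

$58,465

Depreciable base = $135,115 − $23,500 = $111,615.
Sum of the years' digits = 6+5+4+3+2+1 = 21.
Year 1: $111,615 × 6/21 = $31,890. Book value $103,225.
Year 2: $111,615 × 5/21 = $26,575. Book value $76,650.
Accumulated through year 2 = $135,115 − $76,650 = $58,465.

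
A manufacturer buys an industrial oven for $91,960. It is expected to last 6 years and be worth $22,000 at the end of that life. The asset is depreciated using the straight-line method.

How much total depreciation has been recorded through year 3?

$34,980

Depreciable base = $91,960 − $22,000 = $69,960.
Annual expense = $69,960 / 6 = $11,660.
End of year 1: book value $80,300.
End of year 2: book value $68,640.
End of year 3: book value $56,980.
Accumulated through year 3 = $91,960 − $56,980 = $34,980.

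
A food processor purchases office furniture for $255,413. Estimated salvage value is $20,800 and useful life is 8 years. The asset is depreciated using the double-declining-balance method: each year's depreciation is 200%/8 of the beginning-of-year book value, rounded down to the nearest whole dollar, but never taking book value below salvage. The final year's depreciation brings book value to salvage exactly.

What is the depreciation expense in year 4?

$26,938

Depreciable base = $255,413 − $20,800 = $234,613.
Year 1: ⌊$255,413 × 200%/8⌋ = $63,853. Book value $191,560.
Year 2: ⌊$191,560 × 200%/8⌋ = $47,890. Book value $143,670.
Year 3: ⌊$143,670 × 200%/8⌋ = $35,917. Book value $107,753.
Year 4: ⌊$107,753 × 200%/8⌋ = $26,938. Book value $80,815.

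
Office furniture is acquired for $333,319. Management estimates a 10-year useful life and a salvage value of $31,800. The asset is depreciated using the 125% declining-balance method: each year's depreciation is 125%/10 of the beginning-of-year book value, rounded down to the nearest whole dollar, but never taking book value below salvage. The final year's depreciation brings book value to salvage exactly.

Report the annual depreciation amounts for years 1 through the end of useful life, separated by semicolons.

$41,664; $36,456; $31,899; $27,912; $24,423; $21,370; $18,699; $16,362; $14,316; $68,418

Depreciable base = $333,319 − $31,800 = $301,519.
Year 1: ⌊$333,319 × 125%/10⌋ = $41,664. Book value $291,655.
Year 2: ⌊$291,655 × 125%/10⌋ = $36,456. Book value $255,199.
Year 3: ⌊$255,199 × 125%/10⌋ = $31,899. Book value $223,300.
Year 4: ⌊$223,300 × 125%/10⌋ = $27,912. Book value $195,388.
Year 5: ⌊$195,388 × 125%/10⌋ = $24,423. Book value $170,965.
Year 6: ⌊$170,965 × 125%/10⌋ = $21,370. Book value $149,595.
Year 7: ⌊$149,595 × 125%/10⌋ = $18,699. Book value $130,896.
Year 8: ⌊$130,896 × 125%/10⌋ = $16,362. Book value $114,534.
Year 9: ⌊$114,534 × 125%/10⌋ = $14,316. Book value $100,218.
Year 10 (final): $100,218 − $31,800 = $68,418. Book value $31,800.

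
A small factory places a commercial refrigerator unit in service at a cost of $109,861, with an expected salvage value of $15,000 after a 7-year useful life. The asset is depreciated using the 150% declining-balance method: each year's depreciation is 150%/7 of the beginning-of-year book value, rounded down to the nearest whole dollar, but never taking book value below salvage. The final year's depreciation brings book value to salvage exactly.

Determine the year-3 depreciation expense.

Depreciable base = $109,861 − $15,000 = $94,861.
Year 1: ⌊$109,861 × 150%/7⌋ = $23,541. Book value $86,320.
Year 2: ⌊$86,320 × 150%/7⌋ = $18,497. Book value $67,823.
Year 3: ⌊$67,823 × 150%/7⌋ = $14,533. Book value $53,290.

$14,533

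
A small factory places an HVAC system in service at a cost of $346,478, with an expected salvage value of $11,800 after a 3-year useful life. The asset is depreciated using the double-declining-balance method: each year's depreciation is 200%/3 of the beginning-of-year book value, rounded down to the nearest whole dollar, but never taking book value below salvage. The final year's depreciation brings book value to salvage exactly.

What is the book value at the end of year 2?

$38,498

Depreciable base = $346,478 − $11,800 = $334,678.
Year 1: ⌊$346,478 × 200%/3⌋ = $230,985. Book value $115,493.
Year 2: ⌊$115,493 × 200%/3⌋ = $76,995. Book value $38,498.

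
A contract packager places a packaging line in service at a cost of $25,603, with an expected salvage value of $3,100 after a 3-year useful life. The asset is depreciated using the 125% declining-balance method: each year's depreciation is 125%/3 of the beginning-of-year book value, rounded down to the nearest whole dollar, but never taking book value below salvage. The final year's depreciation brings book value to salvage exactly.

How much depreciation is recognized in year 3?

Depreciable base = $25,603 − $3,100 = $22,503.
Year 1: ⌊$25,603 × 125%/3⌋ = $10,667. Book value $14,936.
Year 2: ⌊$14,936 × 125%/3⌋ = $6,223. Book value $8,713.
Year 3 (final): $8,713 − $3,100 = $5,613. Book value $3,100.

$5,613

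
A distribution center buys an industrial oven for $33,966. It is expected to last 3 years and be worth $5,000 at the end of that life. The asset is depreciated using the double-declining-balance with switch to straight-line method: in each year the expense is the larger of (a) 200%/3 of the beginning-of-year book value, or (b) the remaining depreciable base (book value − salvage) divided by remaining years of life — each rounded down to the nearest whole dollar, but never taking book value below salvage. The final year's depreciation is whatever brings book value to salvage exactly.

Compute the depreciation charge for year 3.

Depreciable base = $33,966 − $5,000 = $28,966.
Year 1: DB = ⌊$33,966 × 200%/3⌋ = $22,644; SL = ⌊$28,966/3⌋ = $9,655 → take DB $22,644. Book value $11,322.
Year 2: DB = ⌊$11,322 × 200%/3⌋ = $7,548; SL = ⌊$6,322/2⌋ = $3,161 → take DB $7,548, capped at $6,322. Book value $5,000.
Year 3 (final): $5,000 − $5,000 = $0. Book value $5,000.

$0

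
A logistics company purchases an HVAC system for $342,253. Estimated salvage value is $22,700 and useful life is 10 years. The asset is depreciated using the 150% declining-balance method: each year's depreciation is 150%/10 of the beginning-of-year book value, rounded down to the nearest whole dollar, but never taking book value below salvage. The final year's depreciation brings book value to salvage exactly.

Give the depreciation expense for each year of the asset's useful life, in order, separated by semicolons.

Depreciable base = $342,253 − $22,700 = $319,553.
Year 1: ⌊$342,253 × 150%/10⌋ = $51,337. Book value $290,916.
Year 2: ⌊$290,916 × 150%/10⌋ = $43,637. Book value $247,279.
Year 3: ⌊$247,279 × 150%/10⌋ = $37,091. Book value $210,188.
Year 4: ⌊$210,188 × 150%/10⌋ = $31,528. Book value $178,660.
Year 5: ⌊$178,660 × 150%/10⌋ = $26,799. Book value $151,861.
Year 6: ⌊$151,861 × 150%/10⌋ = $22,779. Book value $129,082.
Year 7: ⌊$129,082 × 150%/10⌋ = $19,362. Book value $109,720.
Year 8: ⌊$109,720 × 150%/10⌋ = $16,458. Book value $93,262.
Year 9: ⌊$93,262 × 150%/10⌋ = $13,989. Book value $79,273.
Year 10 (final): $79,273 − $22,700 = $56,573. Book value $22,700.

$51,337; $43,637; $37,091; $31,528; $26,799; $22,779; $19,362; $16,458; $13,989; $56,573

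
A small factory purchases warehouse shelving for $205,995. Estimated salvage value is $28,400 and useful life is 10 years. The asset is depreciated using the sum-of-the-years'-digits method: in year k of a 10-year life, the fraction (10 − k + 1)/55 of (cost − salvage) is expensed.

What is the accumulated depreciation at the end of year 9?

$174,366

Depreciable base = $205,995 − $28,400 = $177,595.
Sum of the years' digits = 10+9+8+7+6+5+4+3+2+1 = 55.
Year 1: $177,595 × 10/55 = $32,290. Book value $173,705.
Year 2: $177,595 × 9/55 = $29,061. Book value $144,644.
Year 3: $177,595 × 8/55 = $25,832. Book value $118,812.
Year 4: $177,595 × 7/55 = $22,603. Book value $96,209.
Year 5: $177,595 × 6/55 = $19,374. Book value $76,835.
Year 6: $177,595 × 5/55 = $16,145. Book value $60,690.
Year 7: $177,595 × 4/55 = $12,916. Book value $47,774.
Year 8: $177,595 × 3/55 = $9,687. Book value $38,087.
Year 9: $177,595 × 2/55 = $6,458. Book value $31,629.
Accumulated through year 9 = $205,995 − $31,629 = $174,366.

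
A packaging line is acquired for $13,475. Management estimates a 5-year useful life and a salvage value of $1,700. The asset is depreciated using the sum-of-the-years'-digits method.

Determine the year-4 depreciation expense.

Depreciable base = $13,475 − $1,700 = $11,775.
Sum of the years' digits = 5+4+3+2+1 = 15.
Year 1: $11,775 × 5/15 = $3,925. Book value $9,550.
Year 2: $11,775 × 4/15 = $3,140. Book value $6,410.
Year 3: $11,775 × 3/15 = $2,355. Book value $4,055.
Year 4: $11,775 × 2/15 = $1,570. Book value $2,485.

$1,570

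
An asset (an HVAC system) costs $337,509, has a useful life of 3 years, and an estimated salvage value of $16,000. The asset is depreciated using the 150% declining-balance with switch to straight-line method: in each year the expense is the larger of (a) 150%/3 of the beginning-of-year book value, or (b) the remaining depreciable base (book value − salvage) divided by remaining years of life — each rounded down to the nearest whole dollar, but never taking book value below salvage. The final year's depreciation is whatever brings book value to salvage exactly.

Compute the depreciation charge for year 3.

$68,378

Depreciable base = $337,509 − $16,000 = $321,509.
Year 1: DB = ⌊$337,509 × 150%/3⌋ = $168,754; SL = ⌊$321,509/3⌋ = $107,169 → take DB $168,754. Book value $168,755.
Year 2: DB = ⌊$168,755 × 150%/3⌋ = $84,377; SL = ⌊$152,755/2⌋ = $76,377 → take DB $84,377. Book value $84,378.
Year 3 (final): $84,378 − $16,000 = $68,378. Book value $16,000.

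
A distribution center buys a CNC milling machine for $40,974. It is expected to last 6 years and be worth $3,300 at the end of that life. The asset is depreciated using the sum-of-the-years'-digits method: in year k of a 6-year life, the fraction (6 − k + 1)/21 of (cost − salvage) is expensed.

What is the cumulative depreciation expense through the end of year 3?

Depreciable base = $40,974 − $3,300 = $37,674.
Sum of the years' digits = 6+5+4+3+2+1 = 21.
Year 1: $37,674 × 6/21 = $10,764. Book value $30,210.
Year 2: $37,674 × 5/21 = $8,970. Book value $21,240.
Year 3: $37,674 × 4/21 = $7,176. Book value $14,064.
Accumulated through year 3 = $40,974 − $14,064 = $26,910.

$26,910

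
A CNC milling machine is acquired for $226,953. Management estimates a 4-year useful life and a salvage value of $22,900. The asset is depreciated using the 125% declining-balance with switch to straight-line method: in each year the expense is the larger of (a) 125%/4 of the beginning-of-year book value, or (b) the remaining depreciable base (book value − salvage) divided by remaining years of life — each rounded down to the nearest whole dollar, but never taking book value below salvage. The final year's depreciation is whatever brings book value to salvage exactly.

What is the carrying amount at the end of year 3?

$65,086

Depreciable base = $226,953 − $22,900 = $204,053.
Year 1: DB = ⌊$226,953 × 125%/4⌋ = $70,922; SL = ⌊$204,053/4⌋ = $51,013 → take DB $70,922. Book value $156,031.
Year 2: DB = ⌊$156,031 × 125%/4⌋ = $48,759; SL = ⌊$133,131/3⌋ = $44,377 → take DB $48,759. Book value $107,272.
Year 3: DB = ⌊$107,272 × 125%/4⌋ = $33,522; SL = ⌊$84,372/2⌋ = $42,186 → take SL $42,186. Book value $65,086.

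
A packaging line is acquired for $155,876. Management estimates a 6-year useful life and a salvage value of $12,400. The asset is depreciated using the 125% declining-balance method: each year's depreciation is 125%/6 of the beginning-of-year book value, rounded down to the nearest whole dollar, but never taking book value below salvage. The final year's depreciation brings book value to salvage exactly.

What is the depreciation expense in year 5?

$12,756

Depreciable base = $155,876 − $12,400 = $143,476.
Year 1: ⌊$155,876 × 125%/6⌋ = $32,474. Book value $123,402.
Year 2: ⌊$123,402 × 125%/6⌋ = $25,708. Book value $97,694.
Year 3: ⌊$97,694 × 125%/6⌋ = $20,352. Book value $77,342.
Year 4: ⌊$77,342 × 125%/6⌋ = $16,112. Book value $61,230.
Year 5: ⌊$61,230 × 125%/6⌋ = $12,756. Book value $48,474.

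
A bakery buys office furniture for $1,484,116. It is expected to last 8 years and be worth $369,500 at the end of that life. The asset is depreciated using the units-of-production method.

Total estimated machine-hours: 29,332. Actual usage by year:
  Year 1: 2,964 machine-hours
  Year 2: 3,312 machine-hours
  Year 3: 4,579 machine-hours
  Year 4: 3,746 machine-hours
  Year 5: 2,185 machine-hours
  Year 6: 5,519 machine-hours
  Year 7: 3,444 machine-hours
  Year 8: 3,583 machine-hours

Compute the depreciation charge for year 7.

$130,872

Depreciable base = $1,484,116 − $369,500 = $1,114,616.
Rate = $1,114,616 / 29,332 machine-hours = $38 per machine-hour.
Year 1: 2,964 × $38 = $112,632. Book value $1,371,484.
Year 2: 3,312 × $38 = $125,856. Book value $1,245,628.
Year 3: 4,579 × $38 = $174,002. Book value $1,071,626.
Year 4: 3,746 × $38 = $142,348. Book value $929,278.
Year 5: 2,185 × $38 = $83,030. Book value $846,248.
Year 6: 5,519 × $38 = $209,722. Book value $636,526.
Year 7: 3,444 × $38 = $130,872. Book value $505,654.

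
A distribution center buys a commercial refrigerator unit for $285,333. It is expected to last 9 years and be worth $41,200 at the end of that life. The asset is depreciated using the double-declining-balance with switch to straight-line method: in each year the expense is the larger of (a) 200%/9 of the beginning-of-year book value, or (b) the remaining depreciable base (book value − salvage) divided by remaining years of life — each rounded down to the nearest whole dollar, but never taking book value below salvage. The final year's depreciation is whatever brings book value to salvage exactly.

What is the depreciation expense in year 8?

$7,931

Depreciable base = $285,333 − $41,200 = $244,133.
Year 1: DB = ⌊$285,333 × 200%/9⌋ = $63,407; SL = ⌊$244,133/9⌋ = $27,125 → take DB $63,407. Book value $221,926.
Year 2: DB = ⌊$221,926 × 200%/9⌋ = $49,316; SL = ⌊$180,726/8⌋ = $22,590 → take DB $49,316. Book value $172,610.
Year 3: DB = ⌊$172,610 × 200%/9⌋ = $38,357; SL = ⌊$131,410/7⌋ = $18,772 → take DB $38,357. Book value $134,253.
Year 4: DB = ⌊$134,253 × 200%/9⌋ = $29,834; SL = ⌊$93,053/6⌋ = $15,508 → take DB $29,834. Book value $104,419.
Year 5: DB = ⌊$104,419 × 200%/9⌋ = $23,204; SL = ⌊$63,219/5⌋ = $12,643 → take DB $23,204. Book value $81,215.
Year 6: DB = ⌊$81,215 × 200%/9⌋ = $18,047; SL = ⌊$40,015/4⌋ = $10,003 → take DB $18,047. Book value $63,168.
Year 7: DB = ⌊$63,168 × 200%/9⌋ = $14,037; SL = ⌊$21,968/3⌋ = $7,322 → take DB $14,037. Book value $49,131.
Year 8: DB = ⌊$49,131 × 200%/9⌋ = $10,918; SL = ⌊$7,931/2⌋ = $3,965 → take DB $10,918, capped at $7,931. Book value $41,200.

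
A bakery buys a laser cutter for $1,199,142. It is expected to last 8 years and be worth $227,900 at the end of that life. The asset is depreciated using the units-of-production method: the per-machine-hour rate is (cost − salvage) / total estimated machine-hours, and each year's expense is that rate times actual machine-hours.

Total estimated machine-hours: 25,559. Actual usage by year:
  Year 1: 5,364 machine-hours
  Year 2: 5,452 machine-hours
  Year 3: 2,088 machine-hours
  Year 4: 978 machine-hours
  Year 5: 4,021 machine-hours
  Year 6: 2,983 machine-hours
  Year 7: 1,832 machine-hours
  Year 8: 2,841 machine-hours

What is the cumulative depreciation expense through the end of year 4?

Depreciable base = $1,199,142 − $227,900 = $971,242.
Rate = $971,242 / 25,559 machine-hours = $38 per machine-hour.
Year 1: 5,364 × $38 = $203,832. Book value $995,310.
Year 2: 5,452 × $38 = $207,176. Book value $788,134.
Year 3: 2,088 × $38 = $79,344. Book value $708,790.
Year 4: 978 × $38 = $37,164. Book value $671,626.
Accumulated through year 4 = $1,199,142 − $671,626 = $527,516.

$527,516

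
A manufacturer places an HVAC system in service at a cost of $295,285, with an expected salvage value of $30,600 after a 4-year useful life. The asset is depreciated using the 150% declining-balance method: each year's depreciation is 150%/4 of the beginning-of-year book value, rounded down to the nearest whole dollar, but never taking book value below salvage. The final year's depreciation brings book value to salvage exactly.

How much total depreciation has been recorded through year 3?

$223,193

Depreciable base = $295,285 − $30,600 = $264,685.
Year 1: ⌊$295,285 × 150%/4⌋ = $110,731. Book value $184,554.
Year 2: ⌊$184,554 × 150%/4⌋ = $69,207. Book value $115,347.
Year 3: ⌊$115,347 × 150%/4⌋ = $43,255. Book value $72,092.
Accumulated through year 3 = $295,285 − $72,092 = $223,193.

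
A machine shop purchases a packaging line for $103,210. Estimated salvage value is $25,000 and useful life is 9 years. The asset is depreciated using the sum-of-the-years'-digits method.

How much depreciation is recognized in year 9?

Depreciable base = $103,210 − $25,000 = $78,210.
Sum of the years' digits = 9+8+7+6+5+4+3+2+1 = 45.
Year 1: $78,210 × 9/45 = $15,642. Book value $87,568.
Year 2: $78,210 × 8/45 = $13,904. Book value $73,664.
Year 3: $78,210 × 7/45 = $12,166. Book value $61,498.
Year 4: $78,210 × 6/45 = $10,428. Book value $51,070.
Year 5: $78,210 × 5/45 = $8,690. Book value $42,380.
Year 6: $78,210 × 4/45 = $6,952. Book value $35,428.
Year 7: $78,210 × 3/45 = $5,214. Book value $30,214.
Year 8: $78,210 × 2/45 = $3,476. Book value $26,738.
Year 9: $78,210 × 1/45 = $1,738. Book value $25,000.

$1,738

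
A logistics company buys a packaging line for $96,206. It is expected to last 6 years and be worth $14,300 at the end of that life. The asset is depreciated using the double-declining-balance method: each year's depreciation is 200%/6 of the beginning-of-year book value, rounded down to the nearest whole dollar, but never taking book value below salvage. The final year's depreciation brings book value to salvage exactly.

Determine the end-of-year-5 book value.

Depreciable base = $96,206 − $14,300 = $81,906.
Year 1: ⌊$96,206 × 200%/6⌋ = $32,068. Book value $64,138.
Year 2: ⌊$64,138 × 200%/6⌋ = $21,379. Book value $42,759.
Year 3: ⌊$42,759 × 200%/6⌋ = $14,253. Book value $28,506.
Year 4: ⌊$28,506 × 200%/6⌋ = $9,502. Book value $19,004.
Year 5: ⌊$19,004 × 200%/6⌋ = $6,334, capped at $4,704. Book value $14,300.

$14,300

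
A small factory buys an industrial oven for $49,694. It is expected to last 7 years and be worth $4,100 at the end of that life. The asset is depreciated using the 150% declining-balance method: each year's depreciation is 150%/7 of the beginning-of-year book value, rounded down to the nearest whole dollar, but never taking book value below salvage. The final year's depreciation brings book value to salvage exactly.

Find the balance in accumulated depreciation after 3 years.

$25,589

Depreciable base = $49,694 − $4,100 = $45,594.
Year 1: ⌊$49,694 × 150%/7⌋ = $10,648. Book value $39,046.
Year 2: ⌊$39,046 × 150%/7⌋ = $8,367. Book value $30,679.
Year 3: ⌊$30,679 × 150%/7⌋ = $6,574. Book value $24,105.
Accumulated through year 3 = $49,694 − $24,105 = $25,589.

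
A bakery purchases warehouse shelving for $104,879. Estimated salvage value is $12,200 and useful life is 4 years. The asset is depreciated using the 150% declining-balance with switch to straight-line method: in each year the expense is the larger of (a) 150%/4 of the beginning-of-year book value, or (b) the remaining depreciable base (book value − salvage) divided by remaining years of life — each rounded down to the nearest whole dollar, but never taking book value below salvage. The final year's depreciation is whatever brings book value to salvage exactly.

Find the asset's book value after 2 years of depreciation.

Depreciable base = $104,879 − $12,200 = $92,679.
Year 1: DB = ⌊$104,879 × 150%/4⌋ = $39,329; SL = ⌊$92,679/4⌋ = $23,169 → take DB $39,329. Book value $65,550.
Year 2: DB = ⌊$65,550 × 150%/4⌋ = $24,581; SL = ⌊$53,350/3⌋ = $17,783 → take DB $24,581. Book value $40,969.

$40,969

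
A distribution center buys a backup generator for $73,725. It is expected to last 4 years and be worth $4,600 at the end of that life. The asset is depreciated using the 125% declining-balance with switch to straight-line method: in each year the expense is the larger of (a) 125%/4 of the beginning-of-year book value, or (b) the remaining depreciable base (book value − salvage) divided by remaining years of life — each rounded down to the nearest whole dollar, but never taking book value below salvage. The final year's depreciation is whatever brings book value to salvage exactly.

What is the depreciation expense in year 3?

Depreciable base = $73,725 − $4,600 = $69,125.
Year 1: DB = ⌊$73,725 × 125%/4⌋ = $23,039; SL = ⌊$69,125/4⌋ = $17,281 → take DB $23,039. Book value $50,686.
Year 2: DB = ⌊$50,686 × 125%/4⌋ = $15,839; SL = ⌊$46,086/3⌋ = $15,362 → take DB $15,839. Book value $34,847.
Year 3: DB = ⌊$34,847 × 125%/4⌋ = $10,889; SL = ⌊$30,247/2⌋ = $15,123 → take SL $15,123. Book value $19,724.

$15,123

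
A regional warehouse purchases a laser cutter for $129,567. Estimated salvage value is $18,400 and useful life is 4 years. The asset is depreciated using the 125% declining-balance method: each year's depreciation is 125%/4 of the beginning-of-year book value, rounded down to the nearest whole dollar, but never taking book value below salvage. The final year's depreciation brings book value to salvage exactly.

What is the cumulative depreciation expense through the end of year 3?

Depreciable base = $129,567 − $18,400 = $111,167.
Year 1: ⌊$129,567 × 125%/4⌋ = $40,489. Book value $89,078.
Year 2: ⌊$89,078 × 125%/4⌋ = $27,836. Book value $61,242.
Year 3: ⌊$61,242 × 125%/4⌋ = $19,138. Book value $42,104.
Accumulated through year 3 = $129,567 − $42,104 = $87,463.

$87,463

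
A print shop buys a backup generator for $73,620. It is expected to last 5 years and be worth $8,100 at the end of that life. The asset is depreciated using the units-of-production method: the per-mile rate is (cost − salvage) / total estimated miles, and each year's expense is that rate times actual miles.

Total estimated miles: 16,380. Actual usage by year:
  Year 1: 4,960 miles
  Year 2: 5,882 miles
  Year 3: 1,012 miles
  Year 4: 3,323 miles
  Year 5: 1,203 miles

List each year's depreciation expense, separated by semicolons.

Depreciable base = $73,620 − $8,100 = $65,520.
Rate = $65,520 / 16,380 miles = $4 per mile.
Year 1: 4,960 × $4 = $19,840. Book value $53,780.
Year 2: 5,882 × $4 = $23,528. Book value $30,252.
Year 3: 1,012 × $4 = $4,048. Book value $26,204.
Year 4: 3,323 × $4 = $13,292. Book value $12,912.
Year 5: 1,203 × $4 = $4,812. Book value $8,100.

$19,840; $23,528; $4,048; $13,292; $4,812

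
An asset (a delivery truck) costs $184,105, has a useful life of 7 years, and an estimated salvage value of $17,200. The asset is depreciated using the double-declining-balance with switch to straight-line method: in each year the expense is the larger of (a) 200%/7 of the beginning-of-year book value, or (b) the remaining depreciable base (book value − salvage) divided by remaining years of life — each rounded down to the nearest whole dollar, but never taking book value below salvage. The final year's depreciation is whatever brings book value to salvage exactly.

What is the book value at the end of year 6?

Depreciable base = $184,105 − $17,200 = $166,905.
Year 1: DB = ⌊$184,105 × 200%/7⌋ = $52,601; SL = ⌊$166,905/7⌋ = $23,843 → take DB $52,601. Book value $131,504.
Year 2: DB = ⌊$131,504 × 200%/7⌋ = $37,572; SL = ⌊$114,304/6⌋ = $19,050 → take DB $37,572. Book value $93,932.
Year 3: DB = ⌊$93,932 × 200%/7⌋ = $26,837; SL = ⌊$76,732/5⌋ = $15,346 → take DB $26,837. Book value $67,095.
Year 4: DB = ⌊$67,095 × 200%/7⌋ = $19,170; SL = ⌊$49,895/4⌋ = $12,473 → take DB $19,170. Book value $47,925.
Year 5: DB = ⌊$47,925 × 200%/7⌋ = $13,692; SL = ⌊$30,725/3⌋ = $10,241 → take DB $13,692. Book value $34,233.
Year 6: DB = ⌊$34,233 × 200%/7⌋ = $9,780; SL = ⌊$17,033/2⌋ = $8,516 → take DB $9,780. Book value $24,453.

$24,453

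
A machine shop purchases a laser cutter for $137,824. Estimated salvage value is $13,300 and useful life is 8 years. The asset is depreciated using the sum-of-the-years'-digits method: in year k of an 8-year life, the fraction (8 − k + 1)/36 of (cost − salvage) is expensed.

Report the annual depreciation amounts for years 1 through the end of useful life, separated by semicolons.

$27,672; $24,213; $20,754; $17,295; $13,836; $10,377; $6,918; $3,459

Depreciable base = $137,824 − $13,300 = $124,524.
Sum of the years' digits = 8+7+6+5+4+3+2+1 = 36.
Year 1: $124,524 × 8/36 = $27,672. Book value $110,152.
Year 2: $124,524 × 7/36 = $24,213. Book value $85,939.
Year 3: $124,524 × 6/36 = $20,754. Book value $65,185.
Year 4: $124,524 × 5/36 = $17,295. Book value $47,890.
Year 5: $124,524 × 4/36 = $13,836. Book value $34,054.
Year 6: $124,524 × 3/36 = $10,377. Book value $23,677.
Year 7: $124,524 × 2/36 = $6,918. Book value $16,759.
Year 8: $124,524 × 1/36 = $3,459. Book value $13,300.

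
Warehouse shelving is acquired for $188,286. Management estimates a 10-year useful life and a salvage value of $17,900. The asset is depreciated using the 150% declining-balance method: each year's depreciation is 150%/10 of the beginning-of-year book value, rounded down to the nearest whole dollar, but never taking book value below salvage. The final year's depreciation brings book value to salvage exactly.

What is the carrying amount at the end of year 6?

$71,015

Depreciable base = $188,286 − $17,900 = $170,386.
Year 1: ⌊$188,286 × 150%/10⌋ = $28,242. Book value $160,044.
Year 2: ⌊$160,044 × 150%/10⌋ = $24,006. Book value $136,038.
Year 3: ⌊$136,038 × 150%/10⌋ = $20,405. Book value $115,633.
Year 4: ⌊$115,633 × 150%/10⌋ = $17,344. Book value $98,289.
Year 5: ⌊$98,289 × 150%/10⌋ = $14,743. Book value $83,546.
Year 6: ⌊$83,546 × 150%/10⌋ = $12,531. Book value $71,015.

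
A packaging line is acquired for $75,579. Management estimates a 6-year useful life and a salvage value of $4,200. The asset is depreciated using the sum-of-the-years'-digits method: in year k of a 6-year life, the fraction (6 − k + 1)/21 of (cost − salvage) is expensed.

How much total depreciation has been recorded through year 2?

$37,389

Depreciable base = $75,579 − $4,200 = $71,379.
Sum of the years' digits = 6+5+4+3+2+1 = 21.
Year 1: $71,379 × 6/21 = $20,394. Book value $55,185.
Year 2: $71,379 × 5/21 = $16,995. Book value $38,190.
Accumulated through year 2 = $75,579 − $38,190 = $37,389.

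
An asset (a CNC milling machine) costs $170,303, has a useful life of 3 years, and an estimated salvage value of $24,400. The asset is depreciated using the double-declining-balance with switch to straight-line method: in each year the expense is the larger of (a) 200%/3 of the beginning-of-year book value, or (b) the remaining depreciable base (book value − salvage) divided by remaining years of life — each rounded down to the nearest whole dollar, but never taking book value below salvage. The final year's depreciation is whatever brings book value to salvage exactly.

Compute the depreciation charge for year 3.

Depreciable base = $170,303 − $24,400 = $145,903.
Year 1: DB = ⌊$170,303 × 200%/3⌋ = $113,535; SL = ⌊$145,903/3⌋ = $48,634 → take DB $113,535. Book value $56,768.
Year 2: DB = ⌊$56,768 × 200%/3⌋ = $37,845; SL = ⌊$32,368/2⌋ = $16,184 → take DB $37,845, capped at $32,368. Book value $24,400.
Year 3 (final): $24,400 − $24,400 = $0. Book value $24,400.

$0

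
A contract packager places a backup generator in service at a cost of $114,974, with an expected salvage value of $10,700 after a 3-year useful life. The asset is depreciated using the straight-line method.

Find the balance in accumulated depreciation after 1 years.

Depreciable base = $114,974 − $10,700 = $104,274.
Annual expense = $104,274 / 3 = $34,758.
End of year 1: book value $80,216.
Accumulated through year 1 = $114,974 − $80,216 = $34,758.

$34,758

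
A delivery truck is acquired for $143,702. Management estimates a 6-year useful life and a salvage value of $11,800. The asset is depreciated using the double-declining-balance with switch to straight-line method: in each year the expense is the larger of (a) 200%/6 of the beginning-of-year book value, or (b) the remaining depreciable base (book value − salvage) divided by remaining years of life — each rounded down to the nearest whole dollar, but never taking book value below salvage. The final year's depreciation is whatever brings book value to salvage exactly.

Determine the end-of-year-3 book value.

$42,579

Depreciable base = $143,702 − $11,800 = $131,902.
Year 1: DB = ⌊$143,702 × 200%/6⌋ = $47,900; SL = ⌊$131,902/6⌋ = $21,983 → take DB $47,900. Book value $95,802.
Year 2: DB = ⌊$95,802 × 200%/6⌋ = $31,934; SL = ⌊$84,002/5⌋ = $16,800 → take DB $31,934. Book value $63,868.
Year 3: DB = ⌊$63,868 × 200%/6⌋ = $21,289; SL = ⌊$52,068/4⌋ = $13,017 → take DB $21,289. Book value $42,579.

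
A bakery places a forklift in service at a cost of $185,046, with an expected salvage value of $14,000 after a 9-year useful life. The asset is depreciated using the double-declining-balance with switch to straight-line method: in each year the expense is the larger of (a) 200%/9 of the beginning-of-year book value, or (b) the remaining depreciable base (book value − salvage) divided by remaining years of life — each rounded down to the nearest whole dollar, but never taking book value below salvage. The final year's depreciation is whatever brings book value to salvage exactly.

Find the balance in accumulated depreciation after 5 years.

$132,376

Depreciable base = $185,046 − $14,000 = $171,046.
Year 1: DB = ⌊$185,046 × 200%/9⌋ = $41,121; SL = ⌊$171,046/9⌋ = $19,005 → take DB $41,121. Book value $143,925.
Year 2: DB = ⌊$143,925 × 200%/9⌋ = $31,983; SL = ⌊$129,925/8⌋ = $16,240 → take DB $31,983. Book value $111,942.
Year 3: DB = ⌊$111,942 × 200%/9⌋ = $24,876; SL = ⌊$97,942/7⌋ = $13,991 → take DB $24,876. Book value $87,066.
Year 4: DB = ⌊$87,066 × 200%/9⌋ = $19,348; SL = ⌊$73,066/6⌋ = $12,177 → take DB $19,348. Book value $67,718.
Year 5: DB = ⌊$67,718 × 200%/9⌋ = $15,048; SL = ⌊$53,718/5⌋ = $10,743 → take DB $15,048. Book value $52,670.
Accumulated through year 5 = $185,046 − $52,670 = $132,376.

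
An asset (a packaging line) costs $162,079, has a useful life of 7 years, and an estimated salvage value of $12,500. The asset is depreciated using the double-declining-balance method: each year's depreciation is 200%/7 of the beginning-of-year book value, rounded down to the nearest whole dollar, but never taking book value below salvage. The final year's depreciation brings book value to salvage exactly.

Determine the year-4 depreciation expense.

$16,876

Depreciable base = $162,079 − $12,500 = $149,579.
Year 1: ⌊$162,079 × 200%/7⌋ = $46,308. Book value $115,771.
Year 2: ⌊$115,771 × 200%/7⌋ = $33,077. Book value $82,694.
Year 3: ⌊$82,694 × 200%/7⌋ = $23,626. Book value $59,068.
Year 4: ⌊$59,068 × 200%/7⌋ = $16,876. Book value $42,192.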